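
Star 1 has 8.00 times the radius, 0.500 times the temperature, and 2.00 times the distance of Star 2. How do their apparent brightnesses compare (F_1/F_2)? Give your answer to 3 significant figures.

1.00

L_1/L_2 = (R_1/R_2)²(T_1/T_2)⁴ = (8.00)² × (0.500)⁴ = 4.000.
F_1/F_2 = (L_1/L_2)/(d_1/d_2)² = 4.000 / (2.00)² = 1.000.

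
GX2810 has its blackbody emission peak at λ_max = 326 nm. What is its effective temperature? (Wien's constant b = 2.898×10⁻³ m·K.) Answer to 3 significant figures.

8.89×10^3 K

T = b/λ_max = 2.898×10⁻³ / (326×10⁻⁹) = 8890 K.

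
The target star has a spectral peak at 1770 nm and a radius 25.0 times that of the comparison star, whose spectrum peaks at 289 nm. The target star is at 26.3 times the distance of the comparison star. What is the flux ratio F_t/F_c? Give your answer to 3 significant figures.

6.42×10^-4

Wien's law: T_t/T_c = λ_c/λ_t = 289/1770 = 0.1633.
L_t/L_c = (R_t/R_c)²(T_t/T_c)⁴ = (25.0)²(0.1633)⁴ = 0.4442.
F_t/F_c = (L_t/L_c)/(d_t/d_c)² = 0.4442/(26.3)² = 6.422×10^-4.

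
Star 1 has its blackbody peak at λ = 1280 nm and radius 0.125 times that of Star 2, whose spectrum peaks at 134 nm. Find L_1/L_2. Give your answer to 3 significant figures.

Wien's law gives T ∝ 1/λ_max, so T_1/T_2 = λ_2/λ_1 = 134/1280 = 0.1047.
Then L ∝ R²T⁴ gives L_1/L_2 = (0.125)² × (0.1047)⁴ = 0.01562 × 1.201×10^-4 = 1.877×10^-6.

1.88×10^-6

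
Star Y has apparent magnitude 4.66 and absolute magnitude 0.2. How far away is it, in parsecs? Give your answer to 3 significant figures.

78.0 pc

m − M = 5 log₁₀(d/10 pc)
4.66 − (0.2) = 4.46 = 5 log₁₀(d/10)
d = 10 × 10^(4.46/5) = 10 × 10^0.892 = 77.98 pc.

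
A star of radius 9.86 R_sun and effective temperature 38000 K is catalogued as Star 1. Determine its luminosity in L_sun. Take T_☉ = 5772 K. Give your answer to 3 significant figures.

1.83×10^5 L_sun

L/L_☉ = (R/R_☉)² (T/T_☉)⁴ = (9.86)² × (38000/5772)⁴
       = 97.22 × (6.584)⁴ = 97.22 × 1879 = 1.826×10^5.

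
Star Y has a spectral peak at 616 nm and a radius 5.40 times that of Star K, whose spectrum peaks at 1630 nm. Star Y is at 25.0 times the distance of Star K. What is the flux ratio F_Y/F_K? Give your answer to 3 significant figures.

Wien's law: T_Y/T_K = λ_K/λ_Y = 1630/616 = 2.646.
L_Y/L_K = (R_Y/R_K)²(T_Y/T_K)⁴ = (5.40)²(2.646)⁴ = 1430.
F_Y/F_K = (L_Y/L_K)/(d_Y/d_K)² = 1430/(25.0)² = 2.287.

2.29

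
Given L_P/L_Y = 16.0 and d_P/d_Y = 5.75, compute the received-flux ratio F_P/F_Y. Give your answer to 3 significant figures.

F = L/(4πd²), so F_P/F_Y = (L_P/L_Y) / (d_P/d_Y)²
= 16.0 / (5.75)² = 16.0 / 33.06 = 0.4839.

0.484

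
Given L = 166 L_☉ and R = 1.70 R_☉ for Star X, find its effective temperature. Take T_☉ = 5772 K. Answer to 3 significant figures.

1.59×10^4 K

T/T_☉ = (L/L_☉)^(1/4) / (R/R_☉)^(1/2)
T = 5772 × (166)^(1/4) / √(1.70) = 5772 × 3.589 / 1.304 = 1.589×10^4 K.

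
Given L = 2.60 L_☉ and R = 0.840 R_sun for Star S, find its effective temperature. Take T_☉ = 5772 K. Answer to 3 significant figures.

T/T_☉ = (L/L_☉)^(1/4) / (R/R_☉)^(1/2)
T = 5772 × (2.60)^(1/4) / √(0.840) = 5772 × 1.270 / 0.9165 = 7997 K.

8.00×10^3 K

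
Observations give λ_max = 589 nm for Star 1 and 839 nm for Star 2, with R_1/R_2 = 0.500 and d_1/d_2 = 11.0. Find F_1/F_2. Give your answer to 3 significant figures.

Wien's law: T_1/T_2 = λ_2/λ_1 = 839/589 = 1.424.
L_1/L_2 = (R_1/R_2)²(T_1/T_2)⁴ = (0.500)²(1.424)⁴ = 1.029.
F_1/F_2 = (L_1/L_2)/(d_1/d_2)² = 1.029/(11.0)² = 0.008506.

0.00851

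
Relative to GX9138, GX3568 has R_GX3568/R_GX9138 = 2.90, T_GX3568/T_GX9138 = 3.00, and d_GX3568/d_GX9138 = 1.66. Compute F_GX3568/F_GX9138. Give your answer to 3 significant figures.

L_GX3568/L_GX9138 = (R_GX3568/R_GX9138)²(T_GX3568/T_GX9138)⁴ = (2.90)² × (3.00)⁴ = 681.2.
F_GX3568/F_GX9138 = (L_GX3568/L_GX9138)/(d_GX3568/d_GX9138)² = 681.2 / (1.66)² = 247.2.

247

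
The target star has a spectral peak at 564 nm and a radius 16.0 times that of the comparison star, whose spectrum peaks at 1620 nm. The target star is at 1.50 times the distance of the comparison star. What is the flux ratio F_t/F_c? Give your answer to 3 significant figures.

7.74×10^3

Wien's law: T_t/T_c = λ_c/λ_t = 1620/564 = 2.872.
L_t/L_c = (R_t/R_c)²(T_t/T_c)⁴ = (16.0)²(2.872)⁴ = 1.743×10^4.
F_t/F_c = (L_t/L_c)/(d_t/d_c)² = 1.743×10^4/(1.50)² = 7745.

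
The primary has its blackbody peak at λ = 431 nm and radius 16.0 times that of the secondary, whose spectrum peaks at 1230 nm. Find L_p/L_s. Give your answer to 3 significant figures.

1.70×10^4

Wien's law gives T ∝ 1/λ_max, so T_p/T_s = λ_s/λ_p = 1230/431 = 2.854.
Then L ∝ R²T⁴ gives L_p/L_s = (16.0)² × (2.854)⁴ = 256.0 × 66.33 = 1.698×10^4.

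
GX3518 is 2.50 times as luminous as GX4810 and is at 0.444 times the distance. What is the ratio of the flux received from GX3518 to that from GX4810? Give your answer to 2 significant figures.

13

F = L/(4πd²), so F_GX3518/F_GX4810 = (L_GX3518/L_GX4810) / (d_GX3518/d_GX4810)²
= 2.50 / (0.444)² = 2.50 / 0.1971 = 12.68.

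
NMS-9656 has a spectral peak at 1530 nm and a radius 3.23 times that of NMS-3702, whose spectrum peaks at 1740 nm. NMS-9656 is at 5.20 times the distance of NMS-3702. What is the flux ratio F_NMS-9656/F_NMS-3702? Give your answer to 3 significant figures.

Wien's law: T_NMS-9656/T_NMS-3702 = λ_NMS-3702/λ_NMS-9656 = 1740/1530 = 1.137.
L_NMS-9656/L_NMS-3702 = (R_NMS-9656/R_NMS-3702)²(T_NMS-9656/T_NMS-3702)⁴ = (3.23)²(1.137)⁴ = 17.45.
F_NMS-9656/F_NMS-3702 = (L_NMS-9656/L_NMS-3702)/(d_NMS-9656/d_NMS-3702)² = 17.45/(5.20)² = 0.6454.

0.645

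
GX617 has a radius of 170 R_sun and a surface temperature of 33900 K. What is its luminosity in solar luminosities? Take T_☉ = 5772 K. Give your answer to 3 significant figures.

L/L_☉ = (R/R_☉)² (T/T_☉)⁴ = (170)² × (33900/5772)⁴
       = 2.890×10^4 × (5.873)⁴ = 2.890×10^4 × 1190 = 3.439×10^7.

3.44×10^7 solar luminosities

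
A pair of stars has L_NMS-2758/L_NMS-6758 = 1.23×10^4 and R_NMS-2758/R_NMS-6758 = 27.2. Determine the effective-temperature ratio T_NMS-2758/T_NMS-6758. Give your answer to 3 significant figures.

L ∝ R²T⁴ gives T ∝ (L/R²)^(1/4), so
T_NMS-2758/T_NMS-6758 = (1.23×10^4 / 27.2²)^(1/4) = (16.63)^(1/4) = 2.019.

2.02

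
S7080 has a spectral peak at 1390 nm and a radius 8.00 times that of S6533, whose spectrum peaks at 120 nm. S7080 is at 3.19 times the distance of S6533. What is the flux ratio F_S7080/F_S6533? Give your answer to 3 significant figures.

3.49×10^-4

Wien's law: T_S7080/T_S6533 = λ_S6533/λ_S7080 = 120/1390 = 0.08633.
L_S7080/L_S6533 = (R_S7080/R_S6533)²(T_S7080/T_S6533)⁴ = (8.00)²(0.08633)⁴ = 0.003555.
F_S7080/F_S6533 = (L_S7080/L_S6533)/(d_S7080/d_S6533)² = 0.003555/(3.19)² = 3.494×10^-4.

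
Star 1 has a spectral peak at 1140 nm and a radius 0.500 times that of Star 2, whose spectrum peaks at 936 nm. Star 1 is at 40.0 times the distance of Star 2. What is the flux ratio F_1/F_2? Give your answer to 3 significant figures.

Wien's law: T_1/T_2 = λ_2/λ_1 = 936/1140 = 0.8211.
L_1/L_2 = (R_1/R_2)²(T_1/T_2)⁴ = (0.500)²(0.8211)⁴ = 0.1136.
F_1/F_2 = (L_1/L_2)/(d_1/d_2)² = 0.1136/(40.0)² = 7.101×10^-5.

7.10×10^-5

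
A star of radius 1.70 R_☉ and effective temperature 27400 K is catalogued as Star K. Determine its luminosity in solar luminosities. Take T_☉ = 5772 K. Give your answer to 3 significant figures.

L/L_☉ = (R/R_☉)² (T/T_☉)⁴ = (1.70)² × (27400/5772)⁴
       = 2.890 × (4.747)⁴ = 2.890 × 507.8 = 1468.

1.47×10^3 solar luminosities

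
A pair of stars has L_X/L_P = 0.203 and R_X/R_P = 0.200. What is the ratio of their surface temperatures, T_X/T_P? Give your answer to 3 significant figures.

1.50

L ∝ R²T⁴ gives T ∝ (L/R²)^(1/4), so
T_X/T_P = (0.203 / 0.200²)^(1/4) = (5.075)^(1/4) = 1.501.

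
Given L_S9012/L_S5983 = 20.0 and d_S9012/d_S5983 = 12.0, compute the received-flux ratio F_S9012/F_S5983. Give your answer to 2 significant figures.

0.14

F = L/(4πd²), so F_S9012/F_S5983 = (L_S9012/L_S5983) / (d_S9012/d_S5983)²
= 20.0 / (12.0)² = 20.0 / 144.0 = 0.1389.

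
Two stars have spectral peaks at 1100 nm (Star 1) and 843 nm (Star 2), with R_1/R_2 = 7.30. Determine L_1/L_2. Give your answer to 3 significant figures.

18.4

Wien's law gives T ∝ 1/λ_max, so T_1/T_2 = λ_2/λ_1 = 843/1100 = 0.7664.
Then L ∝ R²T⁴ gives L_1/L_2 = (7.30)² × (0.7664)⁴ = 53.29 × 0.3449 = 18.38.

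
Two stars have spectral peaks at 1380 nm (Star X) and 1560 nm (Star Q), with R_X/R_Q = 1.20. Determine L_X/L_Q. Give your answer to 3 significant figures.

Wien's law gives T ∝ 1/λ_max, so T_X/T_Q = λ_Q/λ_X = 1560/1380 = 1.130.
Then L ∝ R²T⁴ gives L_X/L_Q = (1.20)² × (1.130)⁴ = 1.440 × 1.633 = 2.351.

2.35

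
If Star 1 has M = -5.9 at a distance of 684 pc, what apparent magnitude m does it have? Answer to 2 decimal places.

m = M + 5 log₁₀(d/10 pc) = -5.9 + 5 log₁₀(684/10)
  = -5.9 + 5 × 1.835 = -5.9 + 9.18 = 3.28.

3.28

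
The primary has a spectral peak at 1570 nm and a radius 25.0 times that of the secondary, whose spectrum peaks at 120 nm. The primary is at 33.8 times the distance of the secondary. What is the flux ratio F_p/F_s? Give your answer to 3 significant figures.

1.87×10^-5

Wien's law: T_p/T_s = λ_s/λ_p = 120/1570 = 0.07643.
L_p/L_s = (R_p/R_s)²(T_p/T_s)⁴ = (25.0)²(0.07643)⁴ = 0.02133.
F_p/F_s = (L_p/L_s)/(d_p/d_s)² = 0.02133/(33.8)² = 1.867×10^-5.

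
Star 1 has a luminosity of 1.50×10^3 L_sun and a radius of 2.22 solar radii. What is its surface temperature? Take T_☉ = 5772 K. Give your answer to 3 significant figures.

2.41×10^4 K

T/T_☉ = (L/L_☉)^(1/4) / (R/R_☉)^(1/2)
T = 5772 × (1.50×10^3)^(1/4) / √(2.22) = 5772 × 6.223 / 1.490 = 2.411×10^4 K.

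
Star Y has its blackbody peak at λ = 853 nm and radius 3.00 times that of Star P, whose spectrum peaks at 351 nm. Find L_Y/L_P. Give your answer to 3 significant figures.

0.258

Wien's law gives T ∝ 1/λ_max, so T_Y/T_P = λ_P/λ_Y = 351/853 = 0.4115.
Then L ∝ R²T⁴ gives L_Y/L_P = (3.00)² × (0.4115)⁴ = 9.000 × 0.02867 = 0.2580.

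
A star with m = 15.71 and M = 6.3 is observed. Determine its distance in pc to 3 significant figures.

m − M = 5 log₁₀(d/10 pc)
15.71 − (6.3) = 9.41 = 5 log₁₀(d/10)
d = 10 × 10^(9.41/5) = 10 × 10^1.882 = 762.1 pc.

762 pc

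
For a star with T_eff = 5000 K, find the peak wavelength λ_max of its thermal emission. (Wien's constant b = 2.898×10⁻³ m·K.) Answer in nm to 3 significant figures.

λ_max = b/T = 2.898×10⁻³ / 5000 = 5.80×10^-7 m = 579.6 nm.

580 nm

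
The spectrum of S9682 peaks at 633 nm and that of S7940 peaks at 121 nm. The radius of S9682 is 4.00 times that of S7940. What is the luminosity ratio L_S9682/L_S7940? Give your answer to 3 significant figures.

Wien's law gives T ∝ 1/λ_max, so T_S9682/T_S7940 = λ_S7940/λ_S9682 = 121/633 = 0.1912.
Then L ∝ R²T⁴ gives L_S9682/L_S7940 = (4.00)² × (0.1912)⁴ = 16.00 × 0.001335 = 0.02136.

0.0214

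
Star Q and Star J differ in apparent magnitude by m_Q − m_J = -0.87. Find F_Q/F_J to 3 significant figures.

2.23

F_Q/F_J = 10^(−(m_Q − m_J)/2.5) = 10^(0.87/2.5) = 10^0.348 = 2.228.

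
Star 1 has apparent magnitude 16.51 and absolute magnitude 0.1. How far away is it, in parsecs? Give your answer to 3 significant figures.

m − M = 5 log₁₀(d/10 pc)
16.51 − (0.1) = 16.41 = 5 log₁₀(d/10)
d = 10 × 10^(16.41/5) = 10 × 10^3.282 = 1.914×10^4 pc.

1.91×10^4 pc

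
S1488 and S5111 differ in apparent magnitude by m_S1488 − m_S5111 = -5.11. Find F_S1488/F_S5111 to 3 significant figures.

111

F_S1488/F_S5111 = 10^(−(m_S1488 − m_S5111)/2.5) = 10^(5.11/2.5) = 10^2.044 = 110.7.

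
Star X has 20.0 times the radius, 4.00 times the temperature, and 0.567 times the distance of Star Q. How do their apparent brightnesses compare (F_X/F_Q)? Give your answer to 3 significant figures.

3.19×10^5

L_X/L_Q = (R_X/R_Q)²(T_X/T_Q)⁴ = (20.0)² × (4.00)⁴ = 1.024×10^5.
F_X/F_Q = (L_X/L_Q)/(d_X/d_Q)² = 1.024×10^5 / (0.567)² = 3.185×10^5.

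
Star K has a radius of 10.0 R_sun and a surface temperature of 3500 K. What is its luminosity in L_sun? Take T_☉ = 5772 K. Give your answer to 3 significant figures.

13.5 L_sun

L/L_☉ = (R/R_☉)² (T/T_☉)⁴ = (10.0)² × (3500/5772)⁴
       = 100.0 × (0.6064)⁴ = 100.0 × 0.1352 = 13.52.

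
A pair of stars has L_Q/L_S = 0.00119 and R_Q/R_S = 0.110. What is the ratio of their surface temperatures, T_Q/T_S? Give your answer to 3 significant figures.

L ∝ R²T⁴ gives T ∝ (L/R²)^(1/4), so
T_Q/T_S = (0.00119 / 0.110²)^(1/4) = (0.09835)^(1/4) = 0.5600.

0.560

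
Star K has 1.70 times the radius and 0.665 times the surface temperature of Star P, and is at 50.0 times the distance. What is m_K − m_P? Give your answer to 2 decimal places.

9.11

L_K/L_P = (1.70)²(0.665)⁴ = 0.5652.
F_K/F_P = (L_K/L_P)/(d_K/d_P)² = 0.5652/2500 = 2.261×10^-4.
m_K − m_P = −2.5 log₁₀(2.261×10^-4) = 9.11.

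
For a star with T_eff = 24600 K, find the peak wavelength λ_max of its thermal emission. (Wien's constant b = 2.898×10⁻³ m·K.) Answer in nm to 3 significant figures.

118 nm

λ_max = b/T = 2.898×10⁻³ / 24600 = 1.18×10^-7 m = 117.8 nm.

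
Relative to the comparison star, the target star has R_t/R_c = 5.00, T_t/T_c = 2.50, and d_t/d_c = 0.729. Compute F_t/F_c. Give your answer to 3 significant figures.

L_t/L_c = (R_t/R_c)²(T_t/T_c)⁴ = (5.00)² × (2.50)⁴ = 976.6.
F_t/F_c = (L_t/L_c)/(d_t/d_c)² = 976.6 / (0.729)² = 1838.

1.84×10^3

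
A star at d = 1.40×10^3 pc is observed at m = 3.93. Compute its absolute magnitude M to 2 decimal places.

-6.80

M = m − 5 log₁₀(d/10 pc) = 3.93 − 5 log₁₀(1.40×10^3/10)
  = 3.93 − 5 × 2.146 = 3.93 − 10.73 = -6.80.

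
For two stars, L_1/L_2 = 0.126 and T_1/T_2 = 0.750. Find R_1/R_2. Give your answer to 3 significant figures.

L ∝ R²T⁴ gives R ∝ √L / T², so
R_1/R_2 = √(0.126) / (0.750)² = 0.3550 / 0.5625 = 0.6310.

0.631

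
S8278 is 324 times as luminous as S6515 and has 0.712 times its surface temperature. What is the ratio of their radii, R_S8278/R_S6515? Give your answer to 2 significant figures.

L ∝ R²T⁴ gives R ∝ √L / T², so
R_S8278/R_S6515 = √(324) / (0.712)² = 18.00 / 0.5069 = 35.51.

36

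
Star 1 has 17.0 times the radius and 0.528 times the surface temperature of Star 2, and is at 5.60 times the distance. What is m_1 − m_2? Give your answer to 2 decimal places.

0.36

L_1/L_2 = (17.0)²(0.528)⁴ = 22.46.
F_1/F_2 = (L_1/L_2)/(d_1/d_2)² = 22.46/31.36 = 0.7162.
m_1 − m_2 = −2.5 log₁₀(0.7162) = 0.36.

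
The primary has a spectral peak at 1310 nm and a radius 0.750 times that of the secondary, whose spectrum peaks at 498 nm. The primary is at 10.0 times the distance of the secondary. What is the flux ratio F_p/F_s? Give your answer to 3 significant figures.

1.17×10^-4

Wien's law: T_p/T_s = λ_s/λ_p = 498/1310 = 0.3802.
L_p/L_s = (R_p/R_s)²(T_p/T_s)⁴ = (0.750)²(0.3802)⁴ = 0.01175.
F_p/F_s = (L_p/L_s)/(d_p/d_s)² = 0.01175/(10.0)² = 1.175×10^-4.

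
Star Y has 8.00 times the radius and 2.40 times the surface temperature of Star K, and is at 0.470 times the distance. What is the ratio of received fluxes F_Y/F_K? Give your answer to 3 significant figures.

L_Y/L_K = (R_Y/R_K)²(T_Y/T_K)⁴ = (8.00)² × (2.40)⁴ = 2123.
F_Y/F_K = (L_Y/L_K)/(d_Y/d_K)² = 2123 / (0.470)² = 9612.

9.61×10^3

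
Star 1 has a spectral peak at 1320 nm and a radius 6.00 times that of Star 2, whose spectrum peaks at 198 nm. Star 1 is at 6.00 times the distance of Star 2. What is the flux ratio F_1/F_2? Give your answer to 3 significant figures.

5.06×10^-4

Wien's law: T_1/T_2 = λ_2/λ_1 = 198/1320 = 0.1500.
L_1/L_2 = (R_1/R_2)²(T_1/T_2)⁴ = (6.00)²(0.1500)⁴ = 0.01822.
F_1/F_2 = (L_1/L_2)/(d_1/d_2)² = 0.01822/(6.00)² = 5.062×10^-4.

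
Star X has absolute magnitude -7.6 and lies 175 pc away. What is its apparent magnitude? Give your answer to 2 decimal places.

-1.38

m = M + 5 log₁₀(d/10 pc) = -7.6 + 5 log₁₀(175/10)
  = -7.6 + 5 × 1.243 = -7.6 + 6.22 = -1.38.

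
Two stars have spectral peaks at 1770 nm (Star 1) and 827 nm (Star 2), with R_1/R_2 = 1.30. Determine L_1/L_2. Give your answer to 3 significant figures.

0.0805

Wien's law gives T ∝ 1/λ_max, so T_1/T_2 = λ_2/λ_1 = 827/1770 = 0.4672.
Then L ∝ R²T⁴ gives L_1/L_2 = (1.30)² × (0.4672)⁴ = 1.690 × 0.04766 = 0.08054.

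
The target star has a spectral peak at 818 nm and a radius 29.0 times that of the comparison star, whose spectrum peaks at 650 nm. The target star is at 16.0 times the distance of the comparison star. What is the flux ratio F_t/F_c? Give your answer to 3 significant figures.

Wien's law: T_t/T_c = λ_c/λ_t = 650/818 = 0.7946.
L_t/L_c = (R_t/R_c)²(T_t/T_c)⁴ = (29.0)²(0.7946)⁴ = 335.3.
F_t/F_c = (L_t/L_c)/(d_t/d_c)² = 335.3/(16.0)² = 1.310.

1.31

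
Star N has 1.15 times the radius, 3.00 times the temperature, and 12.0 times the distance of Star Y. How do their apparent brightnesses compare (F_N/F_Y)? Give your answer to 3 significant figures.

0.744

L_N/L_Y = (R_N/R_Y)²(T_N/T_Y)⁴ = (1.15)² × (3.00)⁴ = 107.1.
F_N/F_Y = (L_N/L_Y)/(d_N/d_Y)² = 107.1 / (12.0)² = 0.7439.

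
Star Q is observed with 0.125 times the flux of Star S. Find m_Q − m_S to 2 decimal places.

2.26

m_Q − m_S = −2.5 log₁₀(F_Q/F_S) = −2.5 log₁₀(0.125) = −2.5 × (-0.903) = 2.258.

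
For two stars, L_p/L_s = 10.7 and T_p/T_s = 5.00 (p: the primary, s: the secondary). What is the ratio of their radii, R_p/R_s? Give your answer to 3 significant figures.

L ∝ R²T⁴ gives R ∝ √L / T², so
R_p/R_s = √(10.7) / (5.00)² = 3.271 / 25.00 = 0.1308.

0.131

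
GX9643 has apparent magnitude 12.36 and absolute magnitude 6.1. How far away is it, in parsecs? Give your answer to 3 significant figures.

179 pc

m − M = 5 log₁₀(d/10 pc)
12.36 − (6.1) = 6.26 = 5 log₁₀(d/10)
d = 10 × 10^(6.26/5) = 10 × 10^1.252 = 178.6 pc.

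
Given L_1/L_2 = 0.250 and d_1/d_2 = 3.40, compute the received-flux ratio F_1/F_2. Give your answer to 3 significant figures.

0.0216

F = L/(4πd²), so F_1/F_2 = (L_1/L_2) / (d_1/d_2)²
= 0.250 / (3.40)² = 0.250 / 11.56 = 0.02163.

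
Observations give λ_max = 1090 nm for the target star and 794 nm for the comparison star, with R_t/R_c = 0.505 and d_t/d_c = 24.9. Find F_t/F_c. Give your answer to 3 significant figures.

1.16×10^-4

Wien's law: T_t/T_c = λ_c/λ_t = 794/1090 = 0.7284.
L_t/L_c = (R_t/R_c)²(T_t/T_c)⁴ = (0.505)²(0.7284)⁴ = 0.07181.
F_t/F_c = (L_t/L_c)/(d_t/d_c)² = 0.07181/(24.9)² = 1.158×10^-4.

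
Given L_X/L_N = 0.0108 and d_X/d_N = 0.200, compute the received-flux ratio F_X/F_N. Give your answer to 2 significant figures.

0.27

F = L/(4πd²), so F_X/F_N = (L_X/L_N) / (d_X/d_N)²
= 0.0108 / (0.200)² = 0.0108 / 0.04000 = 0.2700.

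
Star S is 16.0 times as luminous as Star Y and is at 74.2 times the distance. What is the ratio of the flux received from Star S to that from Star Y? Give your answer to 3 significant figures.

F = L/(4πd²), so F_S/F_Y = (L_S/L_Y) / (d_S/d_Y)²
= 16.0 / (74.2)² = 16.0 / 5506 = 0.002906.

0.00291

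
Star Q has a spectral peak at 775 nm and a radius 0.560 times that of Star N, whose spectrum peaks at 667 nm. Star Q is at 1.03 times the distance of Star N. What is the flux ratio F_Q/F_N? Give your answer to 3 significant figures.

Wien's law: T_Q/T_N = λ_N/λ_Q = 667/775 = 0.8606.
L_Q/L_N = (R_Q/R_N)²(T_Q/T_N)⁴ = (0.560)²(0.8606)⁴ = 0.1721.
F_Q/F_N = (L_Q/L_N)/(d_Q/d_N)² = 0.1721/(1.03)² = 0.1622.

0.162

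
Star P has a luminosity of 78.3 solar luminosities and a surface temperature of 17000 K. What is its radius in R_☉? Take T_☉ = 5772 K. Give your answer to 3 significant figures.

R/R_☉ = √(L/L_☉) / (T/T_☉)² = √(78.3) / (2.945)²
       = 8.849 / 8.675 = 1.020.

1.02 R_☉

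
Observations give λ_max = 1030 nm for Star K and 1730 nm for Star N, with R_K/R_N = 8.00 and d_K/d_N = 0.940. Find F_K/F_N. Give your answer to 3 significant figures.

Wien's law: T_K/T_N = λ_N/λ_K = 1730/1030 = 1.680.
L_K/L_N = (R_K/R_N)²(T_K/T_N)⁴ = (8.00)²(1.680)⁴ = 509.3.
F_K/F_N = (L_K/L_N)/(d_K/d_N)² = 509.3/(0.940)² = 576.4.

576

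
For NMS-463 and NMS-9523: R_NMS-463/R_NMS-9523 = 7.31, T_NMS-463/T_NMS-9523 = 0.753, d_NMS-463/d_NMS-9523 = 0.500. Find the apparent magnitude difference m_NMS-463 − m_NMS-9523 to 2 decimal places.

L_NMS-463/L_NMS-9523 = (7.31)²(0.753)⁴ = 17.18.
F_NMS-463/F_NMS-9523 = (L_NMS-463/L_NMS-9523)/(d_NMS-463/d_NMS-9523)² = 17.18/0.2500 = 68.72.
m_NMS-463 − m_NMS-9523 = −2.5 log₁₀(68.72) = -4.59.

-4.59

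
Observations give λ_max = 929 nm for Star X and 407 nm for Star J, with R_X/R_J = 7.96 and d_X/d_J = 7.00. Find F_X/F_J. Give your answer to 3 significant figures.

Wien's law: T_X/T_J = λ_J/λ_X = 407/929 = 0.4381.
L_X/L_J = (R_X/R_J)²(T_X/T_J)⁴ = (7.96)²(0.4381)⁴ = 2.334.
F_X/F_J = (L_X/L_J)/(d_X/d_J)² = 2.334/(7.00)² = 0.04764.

0.0476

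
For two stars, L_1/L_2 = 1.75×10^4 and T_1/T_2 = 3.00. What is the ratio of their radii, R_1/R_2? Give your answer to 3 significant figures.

14.7

L ∝ R²T⁴ gives R ∝ √L / T², so
R_1/R_2 = √(1.75×10^4) / (3.00)² = 132.3 / 9.000 = 14.70.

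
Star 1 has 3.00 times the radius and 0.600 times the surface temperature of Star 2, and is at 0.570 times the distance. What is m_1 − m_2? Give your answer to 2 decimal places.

L_1/L_2 = (3.00)²(0.600)⁴ = 1.166.
F_1/F_2 = (L_1/L_2)/(d_1/d_2)² = 1.166/0.3249 = 3.590.
m_1 − m_2 = −2.5 log₁₀(3.590) = -1.39.

-1.39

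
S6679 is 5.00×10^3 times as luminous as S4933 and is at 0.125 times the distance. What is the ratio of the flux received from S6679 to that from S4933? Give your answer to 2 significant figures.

F = L/(4πd²), so F_S6679/F_S4933 = (L_S6679/L_S4933) / (d_S6679/d_S4933)²
= 5.00×10^3 / (0.125)² = 5.00×10^3 / 0.01562 = 3.200×10^5.

3.2×10^5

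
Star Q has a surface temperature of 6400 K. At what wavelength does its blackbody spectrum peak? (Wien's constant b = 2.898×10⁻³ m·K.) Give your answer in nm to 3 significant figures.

λ_max = b/T = 2.898×10⁻³ / 6400 = 4.53×10^-7 m = 452.8 nm.

453 nm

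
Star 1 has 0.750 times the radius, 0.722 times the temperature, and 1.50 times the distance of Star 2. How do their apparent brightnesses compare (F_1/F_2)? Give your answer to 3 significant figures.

L_1/L_2 = (R_1/R_2)²(T_1/T_2)⁴ = (0.750)² × (0.722)⁴ = 0.1529.
F_1/F_2 = (L_1/L_2)/(d_1/d_2)² = 0.1529 / (1.50)² = 0.06793.

0.0679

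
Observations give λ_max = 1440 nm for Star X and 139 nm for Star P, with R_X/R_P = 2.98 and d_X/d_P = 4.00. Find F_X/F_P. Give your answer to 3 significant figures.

4.82×10^-5

Wien's law: T_X/T_P = λ_P/λ_X = 139/1440 = 0.09653.
L_X/L_P = (R_X/R_P)²(T_X/T_P)⁴ = (2.98)²(0.09653)⁴ = 7.710×10^-4.
F_X/F_P = (L_X/L_P)/(d_X/d_P)² = 7.710×10^-4/(4.00)² = 4.819×10^-5.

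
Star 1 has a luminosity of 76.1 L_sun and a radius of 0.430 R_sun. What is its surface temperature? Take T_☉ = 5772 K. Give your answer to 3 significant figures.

T/T_☉ = (L/L_☉)^(1/4) / (R/R_☉)^(1/2)
T = 5772 × (76.1)^(1/4) / √(0.430) = 5772 × 2.954 / 0.6557 = 2.600×10^4 K.

2.60×10^4 K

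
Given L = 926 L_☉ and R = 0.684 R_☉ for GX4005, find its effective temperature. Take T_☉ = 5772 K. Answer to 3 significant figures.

T/T_☉ = (L/L_☉)^(1/4) / (R/R_☉)^(1/2)
T = 5772 × (926)^(1/4) / √(0.684) = 5772 × 5.516 / 0.8270 = 3.850×10^4 K.

3.85×10^4 K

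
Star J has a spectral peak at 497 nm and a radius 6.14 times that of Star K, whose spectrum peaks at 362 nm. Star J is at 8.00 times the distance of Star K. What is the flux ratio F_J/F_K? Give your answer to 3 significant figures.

Wien's law: T_J/T_K = λ_K/λ_J = 362/497 = 0.7284.
L_J/L_K = (R_J/R_K)²(T_J/T_K)⁴ = (6.14)²(0.7284)⁴ = 10.61.
F_J/F_K = (L_J/L_K)/(d_J/d_K)² = 10.61/(8.00)² = 0.1658.

0.166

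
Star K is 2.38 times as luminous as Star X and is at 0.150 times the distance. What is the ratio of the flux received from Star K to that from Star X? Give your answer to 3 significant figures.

106

F = L/(4πd²), so F_K/F_X = (L_K/L_X) / (d_K/d_X)²
= 2.38 / (0.150)² = 2.38 / 0.02250 = 105.8.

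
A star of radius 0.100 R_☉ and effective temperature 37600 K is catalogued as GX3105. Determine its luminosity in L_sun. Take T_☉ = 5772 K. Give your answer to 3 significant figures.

18.0 L_sun

L/L_☉ = (R/R_☉)² (T/T_☉)⁴ = (0.100)² × (37600/5772)⁴
       = 0.01000 × (6.514)⁴ = 0.01000 × 1801 = 18.01.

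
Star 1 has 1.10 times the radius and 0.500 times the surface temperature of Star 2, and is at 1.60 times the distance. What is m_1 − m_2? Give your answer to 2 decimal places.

L_1/L_2 = (1.10)²(0.500)⁴ = 0.07563.
F_1/F_2 = (L_1/L_2)/(d_1/d_2)² = 0.07563/2.560 = 0.02954.
m_1 − m_2 = −2.5 log₁₀(0.02954) = 3.82.

3.82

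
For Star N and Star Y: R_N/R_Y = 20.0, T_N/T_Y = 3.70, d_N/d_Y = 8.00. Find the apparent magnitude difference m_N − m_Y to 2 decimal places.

-7.67

L_N/L_Y = (20.0)²(3.70)⁴ = 7.497×10^4.
F_N/F_Y = (L_N/L_Y)/(d_N/d_Y)² = 7.497×10^4/64.00 = 1171.
m_N − m_Y = −2.5 log₁₀(1171) = -7.67.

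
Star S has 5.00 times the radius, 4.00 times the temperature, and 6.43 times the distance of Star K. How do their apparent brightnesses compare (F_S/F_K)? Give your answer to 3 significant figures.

155

L_S/L_K = (R_S/R_K)²(T_S/T_K)⁴ = (5.00)² × (4.00)⁴ = 6400.
F_S/F_K = (L_S/L_K)/(d_S/d_K)² = 6400 / (6.43)² = 154.8.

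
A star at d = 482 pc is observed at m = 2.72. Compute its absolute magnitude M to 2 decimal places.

M = m − 5 log₁₀(d/10 pc) = 2.72 − 5 log₁₀(482/10)
  = 2.72 − 5 × 1.683 = 2.72 − 8.42 = -5.70.

-5.70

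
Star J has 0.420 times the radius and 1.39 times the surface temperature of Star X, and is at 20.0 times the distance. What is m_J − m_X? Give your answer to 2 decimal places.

L_J/L_X = (0.420)²(1.39)⁴ = 0.6585.
F_J/F_X = (L_J/L_X)/(d_J/d_X)² = 0.6585/400.0 = 0.001646.
m_J − m_X = −2.5 log₁₀(0.001646) = 6.96.

6.96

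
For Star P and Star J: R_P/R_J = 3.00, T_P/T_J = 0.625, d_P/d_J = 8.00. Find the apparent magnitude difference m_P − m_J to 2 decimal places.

4.17

L_P/L_J = (3.00)²(0.625)⁴ = 1.373.
F_P/F_J = (L_P/L_J)/(d_P/d_J)² = 1.373/64.00 = 0.02146.
m_P − m_J = −2.5 log₁₀(0.02146) = 4.17.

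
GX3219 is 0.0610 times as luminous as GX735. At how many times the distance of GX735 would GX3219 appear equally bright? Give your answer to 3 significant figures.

Equal flux requires L_GX3219/d_GX3219² = L_GX735/d_GX735², so d_GX3219/d_GX735 = √(L_GX3219/L_GX735)
= √(0.0610) = 0.2470.

0.247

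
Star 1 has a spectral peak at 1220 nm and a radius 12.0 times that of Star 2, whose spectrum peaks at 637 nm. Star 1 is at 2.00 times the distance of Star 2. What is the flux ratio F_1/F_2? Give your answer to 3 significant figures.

2.68

Wien's law: T_1/T_2 = λ_2/λ_1 = 637/1220 = 0.5221.
L_1/L_2 = (R_1/R_2)²(T_1/T_2)⁴ = (12.0)²(0.5221)⁴ = 10.70.
F_1/F_2 = (L_1/L_2)/(d_1/d_2)² = 10.70/(2.00)² = 2.676.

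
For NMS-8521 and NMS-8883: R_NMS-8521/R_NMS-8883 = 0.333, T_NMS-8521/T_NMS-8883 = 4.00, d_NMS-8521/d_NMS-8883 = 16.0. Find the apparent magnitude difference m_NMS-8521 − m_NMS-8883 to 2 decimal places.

2.39

L_NMS-8521/L_NMS-8883 = (0.333)²(4.00)⁴ = 28.39.
F_NMS-8521/F_NMS-8883 = (L_NMS-8521/L_NMS-8883)/(d_NMS-8521/d_NMS-8883)² = 28.39/256.0 = 0.1109.
m_NMS-8521 − m_NMS-8883 = −2.5 log₁₀(0.1109) = 2.39.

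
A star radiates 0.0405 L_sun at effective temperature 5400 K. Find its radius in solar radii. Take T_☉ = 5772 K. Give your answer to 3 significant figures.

0.230 solar radii

R/R_☉ = √(L/L_☉) / (T/T_☉)² = √(0.0405) / (0.9356)²
       = 0.2012 / 0.8753 = 0.2299.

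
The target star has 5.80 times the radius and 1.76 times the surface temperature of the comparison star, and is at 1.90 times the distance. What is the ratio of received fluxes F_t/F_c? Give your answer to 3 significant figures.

L_t/L_c = (R_t/R_c)²(T_t/T_c)⁴ = (5.80)² × (1.76)⁴ = 322.8.
F_t/F_c = (L_t/L_c)/(d_t/d_c)² = 322.8 / (1.90)² = 89.41.

89.4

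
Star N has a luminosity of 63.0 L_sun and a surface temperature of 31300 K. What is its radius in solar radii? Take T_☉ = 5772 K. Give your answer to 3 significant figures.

R/R_☉ = √(L/L_☉) / (T/T_☉)² = √(63.0) / (5.423)²
       = 7.937 / 29.41 = 0.2699.

0.270 solar radii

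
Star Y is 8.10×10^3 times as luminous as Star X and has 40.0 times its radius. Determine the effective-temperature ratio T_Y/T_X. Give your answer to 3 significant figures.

1.50

L ∝ R²T⁴ gives T ∝ (L/R²)^(1/4), so
T_Y/T_X = (8.10×10^3 / 40.0²)^(1/4) = (5.062)^(1/4) = 1.500.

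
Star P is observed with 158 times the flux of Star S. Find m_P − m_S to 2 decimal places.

m_P − m_S = −2.5 log₁₀(F_P/F_S) = −2.5 log₁₀(158) = −2.5 × (2.199) = -5.497.

-5.50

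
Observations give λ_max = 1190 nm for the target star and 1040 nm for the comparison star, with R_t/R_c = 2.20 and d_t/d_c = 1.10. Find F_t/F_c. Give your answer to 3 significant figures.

2.33

Wien's law: T_t/T_c = λ_c/λ_t = 1040/1190 = 0.8739.
L_t/L_c = (R_t/R_c)²(T_t/T_c)⁴ = (2.20)²(0.8739)⁴ = 2.824.
F_t/F_c = (L_t/L_c)/(d_t/d_c)² = 2.824/(1.10)² = 2.333.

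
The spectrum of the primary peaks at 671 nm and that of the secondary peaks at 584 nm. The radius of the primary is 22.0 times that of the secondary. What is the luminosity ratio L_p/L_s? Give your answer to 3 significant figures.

278

Wien's law gives T ∝ 1/λ_max, so T_p/T_s = λ_s/λ_p = 584/671 = 0.8703.
Then L ∝ R²T⁴ gives L_p/L_s = (22.0)² × (0.8703)⁴ = 484.0 × 0.5738 = 277.7.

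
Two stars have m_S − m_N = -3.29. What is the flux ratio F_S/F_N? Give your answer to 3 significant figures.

20.7

F_S/F_N = 10^(−(m_S − m_N)/2.5) = 10^(3.29/2.5) = 10^1.316 = 20.70.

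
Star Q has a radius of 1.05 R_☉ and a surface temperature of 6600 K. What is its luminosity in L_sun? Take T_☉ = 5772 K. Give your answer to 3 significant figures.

1.88 L_sun

L/L_☉ = (R/R_☉)² (T/T_☉)⁴ = (1.05)² × (6600/5772)⁴
       = 1.103 × (1.143)⁴ = 1.103 × 1.710 = 1.885.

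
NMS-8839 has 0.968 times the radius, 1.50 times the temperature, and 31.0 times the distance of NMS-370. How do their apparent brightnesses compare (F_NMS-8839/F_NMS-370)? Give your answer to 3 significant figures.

0.00494

L_NMS-8839/L_NMS-370 = (R_NMS-8839/R_NMS-370)²(T_NMS-8839/T_NMS-370)⁴ = (0.968)² × (1.50)⁴ = 4.744.
F_NMS-8839/F_NMS-370 = (L_NMS-8839/L_NMS-370)/(d_NMS-8839/d_NMS-370)² = 4.744 / (31.0)² = 0.004936.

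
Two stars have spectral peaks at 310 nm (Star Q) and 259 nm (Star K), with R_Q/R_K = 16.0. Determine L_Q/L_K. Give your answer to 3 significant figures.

Wien's law gives T ∝ 1/λ_max, so T_Q/T_K = λ_K/λ_Q = 259/310 = 0.8355.
Then L ∝ R²T⁴ gives L_Q/L_K = (16.0)² × (0.8355)⁴ = 256.0 × 0.4873 = 124.7.

125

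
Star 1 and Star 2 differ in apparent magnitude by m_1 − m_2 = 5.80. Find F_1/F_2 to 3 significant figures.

F_1/F_2 = 10^(−(m_1 − m_2)/2.5) = 10^(-5.80/2.5) = 10^-2.320 = 0.004786.

0.00479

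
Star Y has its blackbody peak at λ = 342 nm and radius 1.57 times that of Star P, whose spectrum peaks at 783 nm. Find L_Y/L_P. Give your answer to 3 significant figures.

67.7

Wien's law gives T ∝ 1/λ_max, so T_Y/T_P = λ_P/λ_Y = 783/342 = 2.289.
Then L ∝ R²T⁴ gives L_Y/L_P = (1.57)² × (2.289)⁴ = 2.465 × 27.48 = 67.72.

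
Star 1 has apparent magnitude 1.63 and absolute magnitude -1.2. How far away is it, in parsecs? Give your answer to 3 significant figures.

36.8 pc

m − M = 5 log₁₀(d/10 pc)
1.63 − (-1.2) = 2.83 = 5 log₁₀(d/10)
d = 10 × 10^(2.83/5) = 10 × 10^0.566 = 36.81 pc.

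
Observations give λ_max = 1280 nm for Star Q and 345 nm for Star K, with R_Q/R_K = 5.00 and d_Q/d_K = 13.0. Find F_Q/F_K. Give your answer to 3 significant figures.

7.81×10^-4

Wien's law: T_Q/T_K = λ_K/λ_Q = 345/1280 = 0.2695.
L_Q/L_K = (R_Q/R_K)²(T_Q/T_K)⁴ = (5.00)²(0.2695)⁴ = 0.1319.
F_Q/F_K = (L_Q/L_K)/(d_Q/d_K)² = 0.1319/(13.0)² = 7.807×10^-4.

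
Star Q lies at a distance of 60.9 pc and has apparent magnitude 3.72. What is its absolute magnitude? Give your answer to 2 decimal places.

M = m − 5 log₁₀(d/10 pc) = 3.72 − 5 log₁₀(60.9/10)
  = 3.72 − 5 × 0.785 = 3.72 − 3.92 = -0.20.

-0.20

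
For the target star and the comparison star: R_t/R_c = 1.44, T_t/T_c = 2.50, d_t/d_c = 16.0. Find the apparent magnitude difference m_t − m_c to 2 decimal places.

L_t/L_c = (1.44)²(2.50)⁴ = 81.00.
F_t/F_c = (L_t/L_c)/(d_t/d_c)² = 81.00/256.0 = 0.3164.
m_t − m_c = −2.5 log₁₀(0.3164) = 1.25.

1.25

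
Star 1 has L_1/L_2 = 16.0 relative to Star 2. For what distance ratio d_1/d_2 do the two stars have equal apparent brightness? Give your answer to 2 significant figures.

Equal flux requires L_1/d_1² = L_2/d_2², so d_1/d_2 = √(L_1/L_2)
= √(16.0) = 4.000.

4.0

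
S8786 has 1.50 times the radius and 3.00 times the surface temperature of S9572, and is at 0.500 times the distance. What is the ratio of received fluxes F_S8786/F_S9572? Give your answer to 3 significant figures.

729

L_S8786/L_S9572 = (R_S8786/R_S9572)²(T_S8786/T_S9572)⁴ = (1.50)² × (3.00)⁴ = 182.2.
F_S8786/F_S9572 = (L_S8786/L_S9572)/(d_S8786/d_S9572)² = 182.2 / (0.500)² = 729.0.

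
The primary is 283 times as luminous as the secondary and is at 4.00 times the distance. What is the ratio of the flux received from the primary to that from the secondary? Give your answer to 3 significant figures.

17.7

F = L/(4πd²), so F_p/F_s = (L_p/L_s) / (d_p/d_s)²
= 283 / (4.00)² = 283 / 16.00 = 17.69.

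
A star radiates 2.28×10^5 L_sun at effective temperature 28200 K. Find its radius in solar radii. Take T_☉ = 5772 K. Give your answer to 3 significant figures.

20.0 solar radii

R/R_☉ = √(L/L_☉) / (T/T_☉)² = √(2.28×10^5) / (4.886)²
       = 477.5 / 23.87 = 20.00.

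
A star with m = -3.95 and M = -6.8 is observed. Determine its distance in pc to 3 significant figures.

m − M = 5 log₁₀(d/10 pc)
-3.95 − (-6.8) = 2.85 = 5 log₁₀(d/10)
d = 10 × 10^(2.85/5) = 10 × 10^0.570 = 37.15 pc.

37.2 pc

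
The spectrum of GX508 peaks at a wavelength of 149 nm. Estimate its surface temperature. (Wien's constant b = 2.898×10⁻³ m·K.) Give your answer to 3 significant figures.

1.94×10^4 K

T = b/λ_max = 2.898×10⁻³ / (149×10⁻⁹) = 1.945×10^4 K.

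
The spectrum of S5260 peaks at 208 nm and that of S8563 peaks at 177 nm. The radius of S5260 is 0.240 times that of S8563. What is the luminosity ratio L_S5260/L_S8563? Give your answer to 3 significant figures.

0.0302

Wien's law gives T ∝ 1/λ_max, so T_S5260/T_S8563 = λ_S8563/λ_S5260 = 177/208 = 0.8510.
Then L ∝ R²T⁴ gives L_S5260/L_S8563 = (0.240)² × (0.8510)⁴ = 0.05760 × 0.5244 = 0.03020.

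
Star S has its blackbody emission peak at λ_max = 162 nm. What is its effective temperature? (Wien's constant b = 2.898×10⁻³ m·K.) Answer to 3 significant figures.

1.79×10^4 K

T = b/λ_max = 2.898×10⁻³ / (162×10⁻⁹) = 1.789×10^4 K.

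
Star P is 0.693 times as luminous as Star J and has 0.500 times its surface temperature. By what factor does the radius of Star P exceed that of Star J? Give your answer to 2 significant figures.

L ∝ R²T⁴ gives R ∝ √L / T², so
R_P/R_J = √(0.693) / (0.500)² = 0.8325 / 0.2500 = 3.330.

3.3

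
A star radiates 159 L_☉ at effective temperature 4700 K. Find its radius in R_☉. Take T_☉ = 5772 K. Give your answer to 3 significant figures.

19.0 R_☉

R/R_☉ = √(L/L_☉) / (T/T_☉)² = √(159) / (0.8143)²
       = 12.61 / 0.6630 = 19.02.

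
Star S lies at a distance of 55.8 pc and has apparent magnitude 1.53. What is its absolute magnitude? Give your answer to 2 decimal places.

M = m − 5 log₁₀(d/10 pc) = 1.53 − 5 log₁₀(55.8/10)
  = 1.53 − 5 × 0.747 = 1.53 − 3.73 = -2.20.

-2.20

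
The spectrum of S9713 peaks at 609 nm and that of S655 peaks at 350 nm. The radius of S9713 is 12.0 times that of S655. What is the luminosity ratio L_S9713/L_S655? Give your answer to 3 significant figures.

Wien's law gives T ∝ 1/λ_max, so T_S9713/T_S655 = λ_S655/λ_S9713 = 350/609 = 0.5747.
Then L ∝ R²T⁴ gives L_S9713/L_S655 = (12.0)² × (0.5747)⁴ = 144.0 × 0.1091 = 15.71.

15.7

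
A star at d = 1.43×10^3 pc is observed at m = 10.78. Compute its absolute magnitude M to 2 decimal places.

M = m − 5 log₁₀(d/10 pc) = 10.78 − 5 log₁₀(1.43×10^3/10)
  = 10.78 − 5 × 2.155 = 10.78 − 10.78 = 0.00.

0.00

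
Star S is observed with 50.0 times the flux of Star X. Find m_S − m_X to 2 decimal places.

-4.25

m_S − m_X = −2.5 log₁₀(F_S/F_X) = −2.5 log₁₀(50.0) = −2.5 × (1.699) = -4.247.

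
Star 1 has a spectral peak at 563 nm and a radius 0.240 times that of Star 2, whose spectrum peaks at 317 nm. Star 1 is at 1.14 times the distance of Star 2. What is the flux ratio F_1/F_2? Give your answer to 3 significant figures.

0.00445

Wien's law: T_1/T_2 = λ_2/λ_1 = 317/563 = 0.5631.
L_1/L_2 = (R_1/R_2)²(T_1/T_2)⁴ = (0.240)²(0.5631)⁴ = 0.005789.
F_1/F_2 = (L_1/L_2)/(d_1/d_2)² = 0.005789/(1.14)² = 0.004455.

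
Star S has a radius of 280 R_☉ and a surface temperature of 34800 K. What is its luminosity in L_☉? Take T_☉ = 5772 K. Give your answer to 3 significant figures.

L/L_☉ = (R/R_☉)² (T/T_☉)⁴ = (280)² × (34800/5772)⁴
       = 7.840×10^4 × (6.029)⁴ = 7.840×10^4 × 1321 = 1.036×10^8.

1.04×10^8 L_☉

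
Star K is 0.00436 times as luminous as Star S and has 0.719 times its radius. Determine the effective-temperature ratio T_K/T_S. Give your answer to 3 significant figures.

L ∝ R²T⁴ gives T ∝ (L/R²)^(1/4), so
T_K/T_S = (0.00436 / 0.719²)^(1/4) = (0.008434)^(1/4) = 0.3030.

0.303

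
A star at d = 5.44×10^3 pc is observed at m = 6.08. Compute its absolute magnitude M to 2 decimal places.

M = m − 5 log₁₀(d/10 pc) = 6.08 − 5 log₁₀(5.44×10^3/10)
  = 6.08 − 5 × 2.736 = 6.08 − 13.68 = -7.60.

-7.60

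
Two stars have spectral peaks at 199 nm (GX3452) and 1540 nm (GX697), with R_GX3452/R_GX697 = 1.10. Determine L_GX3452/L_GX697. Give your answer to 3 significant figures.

4.34×10^3

Wien's law gives T ∝ 1/λ_max, so T_GX3452/T_GX697 = λ_GX697/λ_GX3452 = 1540/199 = 7.739.
Then L ∝ R²T⁴ gives L_GX3452/L_GX697 = (1.10)² × (7.739)⁴ = 1.210 × 3586 = 4340.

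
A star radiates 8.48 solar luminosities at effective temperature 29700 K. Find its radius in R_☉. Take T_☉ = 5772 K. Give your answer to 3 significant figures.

R/R_☉ = √(L/L_☉) / (T/T_☉)² = √(8.48) / (5.146)²
       = 2.912 / 26.48 = 0.1100.

0.110 R_☉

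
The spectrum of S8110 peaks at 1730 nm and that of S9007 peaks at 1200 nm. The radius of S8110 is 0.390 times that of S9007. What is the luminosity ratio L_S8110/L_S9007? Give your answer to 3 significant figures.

Wien's law gives T ∝ 1/λ_max, so T_S8110/T_S9007 = λ_S9007/λ_S8110 = 1200/1730 = 0.6936.
Then L ∝ R²T⁴ gives L_S8110/L_S9007 = (0.390)² × (0.6936)⁴ = 0.1521 × 0.2315 = 0.03521.

0.0352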